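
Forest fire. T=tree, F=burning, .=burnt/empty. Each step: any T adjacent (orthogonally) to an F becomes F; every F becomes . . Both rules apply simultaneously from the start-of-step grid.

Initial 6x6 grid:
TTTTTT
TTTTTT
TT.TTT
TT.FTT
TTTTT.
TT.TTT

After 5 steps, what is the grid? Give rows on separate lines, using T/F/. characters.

Step 1: 3 trees catch fire, 1 burn out
  TTTTTT
  TTTTTT
  TT.FTT
  TT..FT
  TTTFT.
  TT.TTT
Step 2: 6 trees catch fire, 3 burn out
  TTTTTT
  TTTFTT
  TT..FT
  TT...F
  TTF.F.
  TT.FTT
Step 3: 6 trees catch fire, 6 burn out
  TTTFTT
  TTF.FT
  TT...F
  TT....
  TF....
  TT..FT
Step 4: 8 trees catch fire, 6 burn out
  TTF.FT
  TF...F
  TT....
  TF....
  F.....
  TF...F
Step 5: 6 trees catch fire, 8 burn out
  TF...F
  F.....
  TF....
  F.....
  ......
  F.....

TF...F
F.....
TF....
F.....
......
F.....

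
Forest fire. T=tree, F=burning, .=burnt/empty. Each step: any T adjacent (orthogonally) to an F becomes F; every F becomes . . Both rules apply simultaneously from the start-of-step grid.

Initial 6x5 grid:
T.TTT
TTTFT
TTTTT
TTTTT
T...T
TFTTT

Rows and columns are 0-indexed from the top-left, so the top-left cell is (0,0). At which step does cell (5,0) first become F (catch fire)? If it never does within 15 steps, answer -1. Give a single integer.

Step 1: cell (5,0)='F' (+6 fires, +2 burnt)
  -> target ignites at step 1
Step 2: cell (5,0)='.' (+8 fires, +6 burnt)
Step 3: cell (5,0)='.' (+6 fires, +8 burnt)
Step 4: cell (5,0)='.' (+4 fires, +6 burnt)
Step 5: cell (5,0)='.' (+0 fires, +4 burnt)
  fire out at step 5

1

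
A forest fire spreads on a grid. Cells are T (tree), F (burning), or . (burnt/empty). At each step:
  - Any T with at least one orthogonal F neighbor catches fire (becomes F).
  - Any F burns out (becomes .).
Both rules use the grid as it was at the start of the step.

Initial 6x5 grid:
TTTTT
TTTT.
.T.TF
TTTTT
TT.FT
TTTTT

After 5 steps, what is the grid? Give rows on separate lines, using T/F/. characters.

Step 1: 5 trees catch fire, 2 burn out
  TTTTT
  TTTT.
  .T.F.
  TTTFF
  TT..F
  TTTFT
Step 2: 4 trees catch fire, 5 burn out
  TTTTT
  TTTF.
  .T...
  TTF..
  TT...
  TTF.F
Step 3: 4 trees catch fire, 4 burn out
  TTTFT
  TTF..
  .T...
  TF...
  TT...
  TF...
Step 4: 7 trees catch fire, 4 burn out
  TTF.F
  TF...
  .F...
  F....
  TF...
  F....
Step 5: 3 trees catch fire, 7 burn out
  TF...
  F....
  .....
  .....
  F....
  .....

TF...
F....
.....
.....
F....
.....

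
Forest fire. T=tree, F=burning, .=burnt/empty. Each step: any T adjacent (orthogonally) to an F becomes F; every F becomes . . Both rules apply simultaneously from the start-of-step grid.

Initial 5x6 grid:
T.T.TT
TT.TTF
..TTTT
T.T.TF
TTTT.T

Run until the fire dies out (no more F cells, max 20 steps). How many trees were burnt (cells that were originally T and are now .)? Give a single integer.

Answer: 16

Derivation:
Step 1: +5 fires, +2 burnt (F count now 5)
Step 2: +3 fires, +5 burnt (F count now 3)
Step 3: +1 fires, +3 burnt (F count now 1)
Step 4: +1 fires, +1 burnt (F count now 1)
Step 5: +1 fires, +1 burnt (F count now 1)
Step 6: +1 fires, +1 burnt (F count now 1)
Step 7: +2 fires, +1 burnt (F count now 2)
Step 8: +1 fires, +2 burnt (F count now 1)
Step 9: +1 fires, +1 burnt (F count now 1)
Step 10: +0 fires, +1 burnt (F count now 0)
Fire out after step 10
Initially T: 20, now '.': 26
Total burnt (originally-T cells now '.'): 16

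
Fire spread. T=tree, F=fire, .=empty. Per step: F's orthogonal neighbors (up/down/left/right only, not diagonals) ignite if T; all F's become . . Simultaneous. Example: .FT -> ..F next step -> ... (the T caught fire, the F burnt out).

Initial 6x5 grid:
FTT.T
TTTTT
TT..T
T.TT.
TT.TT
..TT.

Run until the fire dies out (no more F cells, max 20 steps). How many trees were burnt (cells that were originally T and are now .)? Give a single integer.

Answer: 14

Derivation:
Step 1: +2 fires, +1 burnt (F count now 2)
Step 2: +3 fires, +2 burnt (F count now 3)
Step 3: +3 fires, +3 burnt (F count now 3)
Step 4: +2 fires, +3 burnt (F count now 2)
Step 5: +2 fires, +2 burnt (F count now 2)
Step 6: +2 fires, +2 burnt (F count now 2)
Step 7: +0 fires, +2 burnt (F count now 0)
Fire out after step 7
Initially T: 20, now '.': 24
Total burnt (originally-T cells now '.'): 14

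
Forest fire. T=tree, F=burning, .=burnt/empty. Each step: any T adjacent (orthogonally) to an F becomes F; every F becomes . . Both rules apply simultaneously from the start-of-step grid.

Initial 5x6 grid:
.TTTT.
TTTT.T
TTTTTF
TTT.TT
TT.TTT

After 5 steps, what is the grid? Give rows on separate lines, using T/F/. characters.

Step 1: 3 trees catch fire, 1 burn out
  .TTTT.
  TTTT.F
  TTTTF.
  TTT.TF
  TT.TTT
Step 2: 3 trees catch fire, 3 burn out
  .TTTT.
  TTTT..
  TTTF..
  TTT.F.
  TT.TTF
Step 3: 3 trees catch fire, 3 burn out
  .TTTT.
  TTTF..
  TTF...
  TTT...
  TT.TF.
Step 4: 5 trees catch fire, 3 burn out
  .TTFT.
  TTF...
  TF....
  TTF...
  TT.F..
Step 5: 5 trees catch fire, 5 burn out
  .TF.F.
  TF....
  F.....
  TF....
  TT....

.TF.F.
TF....
F.....
TF....
TT....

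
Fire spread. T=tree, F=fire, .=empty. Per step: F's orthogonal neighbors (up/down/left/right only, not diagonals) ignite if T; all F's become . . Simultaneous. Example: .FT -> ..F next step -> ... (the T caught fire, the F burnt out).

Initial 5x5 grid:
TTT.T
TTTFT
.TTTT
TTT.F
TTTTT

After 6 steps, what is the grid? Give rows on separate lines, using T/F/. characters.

Step 1: 5 trees catch fire, 2 burn out
  TTT.T
  TTF.F
  .TTFF
  TTT..
  TTTTF
Step 2: 5 trees catch fire, 5 burn out
  TTF.F
  TF...
  .TF..
  TTT..
  TTTF.
Step 3: 5 trees catch fire, 5 burn out
  TF...
  F....
  .F...
  TTF..
  TTF..
Step 4: 3 trees catch fire, 5 burn out
  F....
  .....
  .....
  TF...
  TF...
Step 5: 2 trees catch fire, 3 burn out
  .....
  .....
  .....
  F....
  F....
Step 6: 0 trees catch fire, 2 burn out
  .....
  .....
  .....
  .....
  .....

.....
.....
.....
.....
.....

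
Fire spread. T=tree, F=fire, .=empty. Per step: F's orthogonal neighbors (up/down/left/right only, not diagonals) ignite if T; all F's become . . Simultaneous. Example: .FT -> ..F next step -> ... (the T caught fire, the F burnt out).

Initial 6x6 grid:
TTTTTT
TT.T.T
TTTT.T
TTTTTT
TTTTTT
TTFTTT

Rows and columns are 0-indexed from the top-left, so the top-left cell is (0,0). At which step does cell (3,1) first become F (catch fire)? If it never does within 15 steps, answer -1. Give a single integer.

Step 1: cell (3,1)='T' (+3 fires, +1 burnt)
Step 2: cell (3,1)='T' (+5 fires, +3 burnt)
Step 3: cell (3,1)='F' (+6 fires, +5 burnt)
  -> target ignites at step 3
Step 4: cell (3,1)='.' (+5 fires, +6 burnt)
Step 5: cell (3,1)='.' (+4 fires, +5 burnt)
Step 6: cell (3,1)='.' (+4 fires, +4 burnt)
Step 7: cell (3,1)='.' (+4 fires, +4 burnt)
Step 8: cell (3,1)='.' (+1 fires, +4 burnt)
Step 9: cell (3,1)='.' (+0 fires, +1 burnt)
  fire out at step 9

3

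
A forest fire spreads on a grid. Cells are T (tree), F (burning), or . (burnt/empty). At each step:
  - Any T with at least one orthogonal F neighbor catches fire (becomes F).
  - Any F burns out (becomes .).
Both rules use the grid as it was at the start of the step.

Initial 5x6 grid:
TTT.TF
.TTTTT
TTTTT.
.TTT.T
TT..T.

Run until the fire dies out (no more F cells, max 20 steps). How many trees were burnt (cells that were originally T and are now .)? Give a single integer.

Step 1: +2 fires, +1 burnt (F count now 2)
Step 2: +1 fires, +2 burnt (F count now 1)
Step 3: +2 fires, +1 burnt (F count now 2)
Step 4: +2 fires, +2 burnt (F count now 2)
Step 5: +4 fires, +2 burnt (F count now 4)
Step 6: +3 fires, +4 burnt (F count now 3)
Step 7: +3 fires, +3 burnt (F count now 3)
Step 8: +1 fires, +3 burnt (F count now 1)
Step 9: +1 fires, +1 burnt (F count now 1)
Step 10: +0 fires, +1 burnt (F count now 0)
Fire out after step 10
Initially T: 21, now '.': 28
Total burnt (originally-T cells now '.'): 19

Answer: 19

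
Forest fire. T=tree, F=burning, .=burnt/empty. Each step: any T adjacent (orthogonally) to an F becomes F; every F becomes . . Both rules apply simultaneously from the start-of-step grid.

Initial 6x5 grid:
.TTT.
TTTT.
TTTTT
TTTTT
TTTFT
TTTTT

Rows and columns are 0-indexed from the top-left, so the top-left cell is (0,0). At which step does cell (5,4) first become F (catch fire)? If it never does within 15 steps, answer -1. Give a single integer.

Step 1: cell (5,4)='T' (+4 fires, +1 burnt)
Step 2: cell (5,4)='F' (+6 fires, +4 burnt)
  -> target ignites at step 2
Step 3: cell (5,4)='.' (+6 fires, +6 burnt)
Step 4: cell (5,4)='.' (+5 fires, +6 burnt)
Step 5: cell (5,4)='.' (+3 fires, +5 burnt)
Step 6: cell (5,4)='.' (+2 fires, +3 burnt)
Step 7: cell (5,4)='.' (+0 fires, +2 burnt)
  fire out at step 7

2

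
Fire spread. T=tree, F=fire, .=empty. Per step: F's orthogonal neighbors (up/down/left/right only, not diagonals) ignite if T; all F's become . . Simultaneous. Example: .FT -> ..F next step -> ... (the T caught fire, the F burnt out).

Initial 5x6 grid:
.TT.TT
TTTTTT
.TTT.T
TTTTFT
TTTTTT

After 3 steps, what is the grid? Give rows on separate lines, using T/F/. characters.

Step 1: 3 trees catch fire, 1 burn out
  .TT.TT
  TTTTTT
  .TTT.T
  TTTF.F
  TTTTFT
Step 2: 5 trees catch fire, 3 burn out
  .TT.TT
  TTTTTT
  .TTF.F
  TTF...
  TTTF.F
Step 3: 5 trees catch fire, 5 burn out
  .TT.TT
  TTTFTF
  .TF...
  TF....
  TTF...

.TT.TT
TTTFTF
.TF...
TF....
TTF...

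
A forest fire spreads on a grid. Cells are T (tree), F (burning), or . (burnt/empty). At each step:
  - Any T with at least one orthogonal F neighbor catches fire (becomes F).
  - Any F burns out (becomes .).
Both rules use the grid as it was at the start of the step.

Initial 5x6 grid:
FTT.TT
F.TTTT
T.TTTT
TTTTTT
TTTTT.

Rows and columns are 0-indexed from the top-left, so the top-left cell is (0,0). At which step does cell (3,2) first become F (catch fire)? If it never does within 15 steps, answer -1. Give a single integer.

Step 1: cell (3,2)='T' (+2 fires, +2 burnt)
Step 2: cell (3,2)='T' (+2 fires, +2 burnt)
Step 3: cell (3,2)='T' (+3 fires, +2 burnt)
Step 4: cell (3,2)='F' (+4 fires, +3 burnt)
  -> target ignites at step 4
Step 5: cell (3,2)='.' (+4 fires, +4 burnt)
Step 6: cell (3,2)='.' (+5 fires, +4 burnt)
Step 7: cell (3,2)='.' (+4 fires, +5 burnt)
Step 8: cell (3,2)='.' (+0 fires, +4 burnt)
  fire out at step 8

4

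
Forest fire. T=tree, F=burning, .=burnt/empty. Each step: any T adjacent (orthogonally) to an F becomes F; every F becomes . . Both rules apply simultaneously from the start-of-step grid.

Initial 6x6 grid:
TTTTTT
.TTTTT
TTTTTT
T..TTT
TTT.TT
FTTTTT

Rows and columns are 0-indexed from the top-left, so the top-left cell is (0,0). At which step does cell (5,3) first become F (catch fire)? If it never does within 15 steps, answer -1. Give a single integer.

Step 1: cell (5,3)='T' (+2 fires, +1 burnt)
Step 2: cell (5,3)='T' (+3 fires, +2 burnt)
Step 3: cell (5,3)='F' (+3 fires, +3 burnt)
  -> target ignites at step 3
Step 4: cell (5,3)='.' (+2 fires, +3 burnt)
Step 5: cell (5,3)='.' (+4 fires, +2 burnt)
Step 6: cell (5,3)='.' (+5 fires, +4 burnt)
Step 7: cell (5,3)='.' (+6 fires, +5 burnt)
Step 8: cell (5,3)='.' (+3 fires, +6 burnt)
Step 9: cell (5,3)='.' (+2 fires, +3 burnt)
Step 10: cell (5,3)='.' (+1 fires, +2 burnt)
Step 11: cell (5,3)='.' (+0 fires, +1 burnt)
  fire out at step 11

3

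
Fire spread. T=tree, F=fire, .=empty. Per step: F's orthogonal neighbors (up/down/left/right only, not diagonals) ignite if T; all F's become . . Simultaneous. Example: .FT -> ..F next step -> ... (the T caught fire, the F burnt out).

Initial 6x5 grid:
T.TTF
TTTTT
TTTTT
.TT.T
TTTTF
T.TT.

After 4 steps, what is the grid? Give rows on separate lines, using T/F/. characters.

Step 1: 4 trees catch fire, 2 burn out
  T.TF.
  TTTTF
  TTTTT
  .TT.F
  TTTF.
  T.TT.
Step 2: 5 trees catch fire, 4 burn out
  T.F..
  TTTF.
  TTTTF
  .TT..
  TTF..
  T.TF.
Step 3: 5 trees catch fire, 5 burn out
  T....
  TTF..
  TTTF.
  .TF..
  TF...
  T.F..
Step 4: 4 trees catch fire, 5 burn out
  T....
  TF...
  TTF..
  .F...
  F....
  T....

T....
TF...
TTF..
.F...
F....
T....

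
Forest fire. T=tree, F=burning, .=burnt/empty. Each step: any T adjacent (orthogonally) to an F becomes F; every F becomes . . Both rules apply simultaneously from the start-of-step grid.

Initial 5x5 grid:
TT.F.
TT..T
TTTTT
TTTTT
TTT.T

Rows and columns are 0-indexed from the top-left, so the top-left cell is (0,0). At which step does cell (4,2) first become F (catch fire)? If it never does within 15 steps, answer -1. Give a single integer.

Step 1: cell (4,2)='T' (+0 fires, +1 burnt)
  fire out at step 1
Target never catches fire within 15 steps

-1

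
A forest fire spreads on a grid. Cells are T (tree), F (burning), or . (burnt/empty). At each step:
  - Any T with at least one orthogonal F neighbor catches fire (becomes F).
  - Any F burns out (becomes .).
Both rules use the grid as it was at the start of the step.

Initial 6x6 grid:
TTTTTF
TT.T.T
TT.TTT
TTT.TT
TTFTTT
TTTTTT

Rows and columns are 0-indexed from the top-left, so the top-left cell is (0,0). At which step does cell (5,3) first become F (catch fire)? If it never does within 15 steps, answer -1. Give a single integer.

Step 1: cell (5,3)='T' (+6 fires, +2 burnt)
Step 2: cell (5,3)='F' (+7 fires, +6 burnt)
  -> target ignites at step 2
Step 3: cell (5,3)='.' (+10 fires, +7 burnt)
Step 4: cell (5,3)='.' (+5 fires, +10 burnt)
Step 5: cell (5,3)='.' (+2 fires, +5 burnt)
Step 6: cell (5,3)='.' (+0 fires, +2 burnt)
  fire out at step 6

2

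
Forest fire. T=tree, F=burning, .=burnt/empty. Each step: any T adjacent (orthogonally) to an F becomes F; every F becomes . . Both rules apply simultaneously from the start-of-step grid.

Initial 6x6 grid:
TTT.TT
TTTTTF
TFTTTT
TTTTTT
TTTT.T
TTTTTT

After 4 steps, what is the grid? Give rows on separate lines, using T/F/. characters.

Step 1: 7 trees catch fire, 2 burn out
  TTT.TF
  TFTTF.
  F.FTTF
  TFTTTT
  TTTT.T
  TTTTTT
Step 2: 11 trees catch fire, 7 burn out
  TFT.F.
  F.FF..
  ...FF.
  F.FTTF
  TFTT.T
  TTTTTT
Step 3: 8 trees catch fire, 11 burn out
  F.F...
  ......
  ......
  ...FF.
  F.FT.F
  TFTTTT
Step 4: 4 trees catch fire, 8 burn out
  ......
  ......
  ......
  ......
  ...F..
  F.FTTF

......
......
......
......
...F..
F.FTTF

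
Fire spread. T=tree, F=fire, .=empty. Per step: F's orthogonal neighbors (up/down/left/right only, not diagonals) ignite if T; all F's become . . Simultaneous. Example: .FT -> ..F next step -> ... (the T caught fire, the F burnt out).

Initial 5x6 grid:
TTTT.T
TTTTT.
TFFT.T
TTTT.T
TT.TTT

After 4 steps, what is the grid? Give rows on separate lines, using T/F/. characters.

Step 1: 6 trees catch fire, 2 burn out
  TTTT.T
  TFFTT.
  F..F.T
  TFFT.T
  TT.TTT
Step 2: 7 trees catch fire, 6 burn out
  TFFT.T
  F..FT.
  .....T
  F..F.T
  TF.TTT
Step 3: 5 trees catch fire, 7 burn out
  F..F.T
  ....F.
  .....T
  .....T
  F..FTT
Step 4: 1 trees catch fire, 5 burn out
  .....T
  ......
  .....T
  .....T
  ....FT

.....T
......
.....T
.....T
....FT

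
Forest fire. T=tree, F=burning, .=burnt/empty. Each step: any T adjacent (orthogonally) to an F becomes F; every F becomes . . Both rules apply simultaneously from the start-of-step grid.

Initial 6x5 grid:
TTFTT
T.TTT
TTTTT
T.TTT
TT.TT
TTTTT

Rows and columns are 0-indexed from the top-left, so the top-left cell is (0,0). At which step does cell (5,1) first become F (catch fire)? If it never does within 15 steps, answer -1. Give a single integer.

Step 1: cell (5,1)='T' (+3 fires, +1 burnt)
Step 2: cell (5,1)='T' (+4 fires, +3 burnt)
Step 3: cell (5,1)='T' (+5 fires, +4 burnt)
Step 4: cell (5,1)='T' (+3 fires, +5 burnt)
Step 5: cell (5,1)='T' (+3 fires, +3 burnt)
Step 6: cell (5,1)='T' (+3 fires, +3 burnt)
Step 7: cell (5,1)='T' (+4 fires, +3 burnt)
Step 8: cell (5,1)='F' (+1 fires, +4 burnt)
  -> target ignites at step 8
Step 9: cell (5,1)='.' (+0 fires, +1 burnt)
  fire out at step 9

8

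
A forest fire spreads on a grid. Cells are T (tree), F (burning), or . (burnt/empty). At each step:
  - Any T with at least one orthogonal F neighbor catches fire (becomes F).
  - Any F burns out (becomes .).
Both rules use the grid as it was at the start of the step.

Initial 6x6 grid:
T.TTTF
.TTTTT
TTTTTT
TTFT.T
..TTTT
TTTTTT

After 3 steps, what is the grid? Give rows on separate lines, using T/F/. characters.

Step 1: 6 trees catch fire, 2 burn out
  T.TTF.
  .TTTTF
  TTFTTT
  TF.F.T
  ..FTTT
  TTTTTT
Step 2: 9 trees catch fire, 6 burn out
  T.TF..
  .TFTF.
  TF.FTF
  F....T
  ...FTT
  TTFTTT
Step 3: 9 trees catch fire, 9 burn out
  T.F...
  .F.F..
  F...F.
  .....F
  ....FT
  TF.FTT

T.F...
.F.F..
F...F.
.....F
....FT
TF.FTT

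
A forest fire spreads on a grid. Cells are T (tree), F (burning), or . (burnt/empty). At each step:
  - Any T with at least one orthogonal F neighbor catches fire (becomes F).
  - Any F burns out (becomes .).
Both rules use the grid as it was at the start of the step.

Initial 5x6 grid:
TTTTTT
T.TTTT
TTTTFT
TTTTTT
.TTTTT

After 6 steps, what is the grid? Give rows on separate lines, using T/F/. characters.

Step 1: 4 trees catch fire, 1 burn out
  TTTTTT
  T.TTFT
  TTTF.F
  TTTTFT
  .TTTTT
Step 2: 7 trees catch fire, 4 burn out
  TTTTFT
  T.TF.F
  TTF...
  TTTF.F
  .TTTFT
Step 3: 7 trees catch fire, 7 burn out
  TTTF.F
  T.F...
  TF....
  TTF...
  .TTF.F
Step 4: 4 trees catch fire, 7 burn out
  TTF...
  T.....
  F.....
  TF....
  .TF...
Step 5: 4 trees catch fire, 4 burn out
  TF....
  F.....
  ......
  F.....
  .F....
Step 6: 1 trees catch fire, 4 burn out
  F.....
  ......
  ......
  ......
  ......

F.....
......
......
......
......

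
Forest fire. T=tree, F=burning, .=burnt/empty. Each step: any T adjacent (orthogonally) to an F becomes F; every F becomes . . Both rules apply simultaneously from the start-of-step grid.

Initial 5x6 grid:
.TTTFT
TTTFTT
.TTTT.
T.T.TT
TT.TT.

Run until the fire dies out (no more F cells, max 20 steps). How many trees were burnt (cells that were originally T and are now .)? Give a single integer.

Step 1: +5 fires, +2 burnt (F count now 5)
Step 2: +5 fires, +5 burnt (F count now 5)
Step 3: +5 fires, +5 burnt (F count now 5)
Step 4: +2 fires, +5 burnt (F count now 2)
Step 5: +1 fires, +2 burnt (F count now 1)
Step 6: +0 fires, +1 burnt (F count now 0)
Fire out after step 6
Initially T: 21, now '.': 27
Total burnt (originally-T cells now '.'): 18

Answer: 18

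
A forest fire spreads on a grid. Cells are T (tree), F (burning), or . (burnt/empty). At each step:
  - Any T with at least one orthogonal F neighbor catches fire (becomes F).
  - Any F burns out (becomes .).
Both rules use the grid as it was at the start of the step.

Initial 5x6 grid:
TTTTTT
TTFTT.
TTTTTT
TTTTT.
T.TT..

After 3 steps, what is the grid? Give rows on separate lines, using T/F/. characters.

Step 1: 4 trees catch fire, 1 burn out
  TTFTTT
  TF.FT.
  TTFTTT
  TTTTT.
  T.TT..
Step 2: 7 trees catch fire, 4 burn out
  TF.FTT
  F...F.
  TF.FTT
  TTFTT.
  T.TT..
Step 3: 7 trees catch fire, 7 burn out
  F...FT
  ......
  F...FT
  TF.FT.
  T.FT..

F...FT
......
F...FT
TF.FT.
T.FT..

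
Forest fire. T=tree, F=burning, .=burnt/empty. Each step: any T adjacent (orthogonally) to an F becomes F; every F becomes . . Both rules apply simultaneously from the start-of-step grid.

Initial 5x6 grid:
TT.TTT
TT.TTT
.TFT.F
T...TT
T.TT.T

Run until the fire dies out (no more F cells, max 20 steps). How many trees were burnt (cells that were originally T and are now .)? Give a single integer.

Step 1: +4 fires, +2 burnt (F count now 4)
Step 2: +6 fires, +4 burnt (F count now 6)
Step 3: +4 fires, +6 burnt (F count now 4)
Step 4: +1 fires, +4 burnt (F count now 1)
Step 5: +0 fires, +1 burnt (F count now 0)
Fire out after step 5
Initially T: 19, now '.': 26
Total burnt (originally-T cells now '.'): 15

Answer: 15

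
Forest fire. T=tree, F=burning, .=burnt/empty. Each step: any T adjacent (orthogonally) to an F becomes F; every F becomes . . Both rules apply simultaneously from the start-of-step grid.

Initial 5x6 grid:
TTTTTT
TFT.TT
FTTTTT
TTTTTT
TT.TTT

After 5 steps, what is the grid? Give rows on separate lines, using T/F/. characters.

Step 1: 5 trees catch fire, 2 burn out
  TFTTTT
  F.F.TT
  .FTTTT
  FTTTTT
  TT.TTT
Step 2: 5 trees catch fire, 5 burn out
  F.FTTT
  ....TT
  ..FTTT
  .FTTTT
  FT.TTT
Step 3: 4 trees catch fire, 5 burn out
  ...FTT
  ....TT
  ...FTT
  ..FTTT
  .F.TTT
Step 4: 3 trees catch fire, 4 burn out
  ....FT
  ....TT
  ....FT
  ...FTT
  ...TTT
Step 5: 5 trees catch fire, 3 burn out
  .....F
  ....FT
  .....F
  ....FT
  ...FTT

.....F
....FT
.....F
....FT
...FTT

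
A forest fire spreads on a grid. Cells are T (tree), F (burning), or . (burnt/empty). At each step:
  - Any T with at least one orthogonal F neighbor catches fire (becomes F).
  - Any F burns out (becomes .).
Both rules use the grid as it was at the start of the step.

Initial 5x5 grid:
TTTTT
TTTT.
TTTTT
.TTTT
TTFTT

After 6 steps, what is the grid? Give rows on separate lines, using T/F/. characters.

Step 1: 3 trees catch fire, 1 burn out
  TTTTT
  TTTT.
  TTTTT
  .TFTT
  TF.FT
Step 2: 5 trees catch fire, 3 burn out
  TTTTT
  TTTT.
  TTFTT
  .F.FT
  F...F
Step 3: 4 trees catch fire, 5 burn out
  TTTTT
  TTFT.
  TF.FT
  ....F
  .....
Step 4: 5 trees catch fire, 4 burn out
  TTFTT
  TF.F.
  F...F
  .....
  .....
Step 5: 3 trees catch fire, 5 burn out
  TF.FT
  F....
  .....
  .....
  .....
Step 6: 2 trees catch fire, 3 burn out
  F...F
  .....
  .....
  .....
  .....

F...F
.....
.....
.....
.....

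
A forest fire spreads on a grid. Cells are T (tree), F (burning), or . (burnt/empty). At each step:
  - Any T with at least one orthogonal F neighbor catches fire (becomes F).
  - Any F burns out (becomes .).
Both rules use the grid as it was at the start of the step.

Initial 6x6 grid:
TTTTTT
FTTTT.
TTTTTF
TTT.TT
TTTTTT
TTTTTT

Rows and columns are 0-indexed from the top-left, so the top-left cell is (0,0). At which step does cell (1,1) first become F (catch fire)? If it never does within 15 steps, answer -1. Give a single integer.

Step 1: cell (1,1)='F' (+5 fires, +2 burnt)
  -> target ignites at step 1
Step 2: cell (1,1)='.' (+8 fires, +5 burnt)
Step 3: cell (1,1)='.' (+8 fires, +8 burnt)
Step 4: cell (1,1)='.' (+7 fires, +8 burnt)
Step 5: cell (1,1)='.' (+3 fires, +7 burnt)
Step 6: cell (1,1)='.' (+1 fires, +3 burnt)
Step 7: cell (1,1)='.' (+0 fires, +1 burnt)
  fire out at step 7

1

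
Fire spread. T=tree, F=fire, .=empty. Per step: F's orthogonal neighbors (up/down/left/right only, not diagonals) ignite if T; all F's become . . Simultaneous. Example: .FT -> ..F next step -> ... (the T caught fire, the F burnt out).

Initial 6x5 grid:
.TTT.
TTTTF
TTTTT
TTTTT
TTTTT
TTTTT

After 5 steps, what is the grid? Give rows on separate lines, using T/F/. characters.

Step 1: 2 trees catch fire, 1 burn out
  .TTT.
  TTTF.
  TTTTF
  TTTTT
  TTTTT
  TTTTT
Step 2: 4 trees catch fire, 2 burn out
  .TTF.
  TTF..
  TTTF.
  TTTTF
  TTTTT
  TTTTT
Step 3: 5 trees catch fire, 4 burn out
  .TF..
  TF...
  TTF..
  TTTF.
  TTTTF
  TTTTT
Step 4: 6 trees catch fire, 5 burn out
  .F...
  F....
  TF...
  TTF..
  TTTF.
  TTTTF
Step 5: 4 trees catch fire, 6 burn out
  .....
  .....
  F....
  TF...
  TTF..
  TTTF.

.....
.....
F....
TF...
TTF..
TTTF.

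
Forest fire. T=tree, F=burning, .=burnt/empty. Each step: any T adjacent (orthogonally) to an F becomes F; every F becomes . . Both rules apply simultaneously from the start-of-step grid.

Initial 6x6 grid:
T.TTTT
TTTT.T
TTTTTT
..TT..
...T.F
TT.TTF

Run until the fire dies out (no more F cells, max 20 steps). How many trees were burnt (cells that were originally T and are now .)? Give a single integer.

Answer: 21

Derivation:
Step 1: +1 fires, +2 burnt (F count now 1)
Step 2: +1 fires, +1 burnt (F count now 1)
Step 3: +1 fires, +1 burnt (F count now 1)
Step 4: +1 fires, +1 burnt (F count now 1)
Step 5: +2 fires, +1 burnt (F count now 2)
Step 6: +3 fires, +2 burnt (F count now 3)
Step 7: +4 fires, +3 burnt (F count now 4)
Step 8: +5 fires, +4 burnt (F count now 5)
Step 9: +2 fires, +5 burnt (F count now 2)
Step 10: +1 fires, +2 burnt (F count now 1)
Step 11: +0 fires, +1 burnt (F count now 0)
Fire out after step 11
Initially T: 23, now '.': 34
Total burnt (originally-T cells now '.'): 21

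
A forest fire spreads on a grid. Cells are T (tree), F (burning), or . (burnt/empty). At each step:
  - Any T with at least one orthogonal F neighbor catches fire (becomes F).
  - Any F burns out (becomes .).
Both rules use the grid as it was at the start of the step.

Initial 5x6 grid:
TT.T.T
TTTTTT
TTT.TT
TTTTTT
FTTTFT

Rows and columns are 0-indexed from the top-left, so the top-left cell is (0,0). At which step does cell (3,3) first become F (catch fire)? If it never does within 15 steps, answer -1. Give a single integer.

Step 1: cell (3,3)='T' (+5 fires, +2 burnt)
Step 2: cell (3,3)='F' (+6 fires, +5 burnt)
  -> target ignites at step 2
Step 3: cell (3,3)='.' (+5 fires, +6 burnt)
Step 4: cell (3,3)='.' (+5 fires, +5 burnt)
Step 5: cell (3,3)='.' (+4 fires, +5 burnt)
Step 6: cell (3,3)='.' (+0 fires, +4 burnt)
  fire out at step 6

2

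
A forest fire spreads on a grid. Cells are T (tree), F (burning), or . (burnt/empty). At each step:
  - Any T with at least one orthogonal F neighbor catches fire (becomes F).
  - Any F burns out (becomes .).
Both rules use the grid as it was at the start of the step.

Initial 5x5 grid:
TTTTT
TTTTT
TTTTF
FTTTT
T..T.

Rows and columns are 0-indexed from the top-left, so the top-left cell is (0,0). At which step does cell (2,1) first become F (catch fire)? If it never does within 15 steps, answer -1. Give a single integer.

Step 1: cell (2,1)='T' (+6 fires, +2 burnt)
Step 2: cell (2,1)='F' (+7 fires, +6 burnt)
  -> target ignites at step 2
Step 3: cell (2,1)='.' (+5 fires, +7 burnt)
Step 4: cell (2,1)='.' (+2 fires, +5 burnt)
Step 5: cell (2,1)='.' (+0 fires, +2 burnt)
  fire out at step 5

2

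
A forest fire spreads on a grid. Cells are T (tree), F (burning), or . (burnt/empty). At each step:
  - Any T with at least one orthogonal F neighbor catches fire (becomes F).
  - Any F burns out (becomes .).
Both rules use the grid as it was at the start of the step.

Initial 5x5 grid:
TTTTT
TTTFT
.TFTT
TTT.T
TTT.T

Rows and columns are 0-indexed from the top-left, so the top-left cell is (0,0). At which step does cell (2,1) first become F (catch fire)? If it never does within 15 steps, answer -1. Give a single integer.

Step 1: cell (2,1)='F' (+6 fires, +2 burnt)
  -> target ignites at step 1
Step 2: cell (2,1)='.' (+6 fires, +6 burnt)
Step 3: cell (2,1)='.' (+5 fires, +6 burnt)
Step 4: cell (2,1)='.' (+3 fires, +5 burnt)
Step 5: cell (2,1)='.' (+0 fires, +3 burnt)
  fire out at step 5

1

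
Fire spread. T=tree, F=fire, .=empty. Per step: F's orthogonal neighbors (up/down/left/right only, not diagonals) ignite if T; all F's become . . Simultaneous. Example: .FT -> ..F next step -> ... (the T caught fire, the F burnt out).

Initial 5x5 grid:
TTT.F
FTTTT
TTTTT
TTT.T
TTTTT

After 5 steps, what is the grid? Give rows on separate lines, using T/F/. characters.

Step 1: 4 trees catch fire, 2 burn out
  FTT..
  .FTTF
  FTTTT
  TTT.T
  TTTTT
Step 2: 6 trees catch fire, 4 burn out
  .FT..
  ..FF.
  .FTTF
  FTT.T
  TTTTT
Step 3: 6 trees catch fire, 6 burn out
  ..F..
  .....
  ..FF.
  .FT.F
  FTTTT
Step 4: 3 trees catch fire, 6 burn out
  .....
  .....
  .....
  ..F..
  .FTTF
Step 5: 2 trees catch fire, 3 burn out
  .....
  .....
  .....
  .....
  ..FF.

.....
.....
.....
.....
..FF.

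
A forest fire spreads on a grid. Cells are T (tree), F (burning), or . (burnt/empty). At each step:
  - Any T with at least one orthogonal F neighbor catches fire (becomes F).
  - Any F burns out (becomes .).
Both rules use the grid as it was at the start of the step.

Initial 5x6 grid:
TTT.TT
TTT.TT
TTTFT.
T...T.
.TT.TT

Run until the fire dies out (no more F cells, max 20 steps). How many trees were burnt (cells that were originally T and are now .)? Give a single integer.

Answer: 18

Derivation:
Step 1: +2 fires, +1 burnt (F count now 2)
Step 2: +4 fires, +2 burnt (F count now 4)
Step 3: +6 fires, +4 burnt (F count now 6)
Step 4: +5 fires, +6 burnt (F count now 5)
Step 5: +1 fires, +5 burnt (F count now 1)
Step 6: +0 fires, +1 burnt (F count now 0)
Fire out after step 6
Initially T: 20, now '.': 28
Total burnt (originally-T cells now '.'): 18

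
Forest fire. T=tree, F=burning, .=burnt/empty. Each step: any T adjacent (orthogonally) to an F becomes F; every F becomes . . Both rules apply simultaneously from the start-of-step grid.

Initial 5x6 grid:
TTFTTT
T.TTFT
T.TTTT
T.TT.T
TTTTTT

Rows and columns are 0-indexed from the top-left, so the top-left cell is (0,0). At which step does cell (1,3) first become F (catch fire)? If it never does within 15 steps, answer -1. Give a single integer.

Step 1: cell (1,3)='F' (+7 fires, +2 burnt)
  -> target ignites at step 1
Step 2: cell (1,3)='.' (+5 fires, +7 burnt)
Step 3: cell (1,3)='.' (+4 fires, +5 burnt)
Step 4: cell (1,3)='.' (+4 fires, +4 burnt)
Step 5: cell (1,3)='.' (+3 fires, +4 burnt)
Step 6: cell (1,3)='.' (+1 fires, +3 burnt)
Step 7: cell (1,3)='.' (+0 fires, +1 burnt)
  fire out at step 7

1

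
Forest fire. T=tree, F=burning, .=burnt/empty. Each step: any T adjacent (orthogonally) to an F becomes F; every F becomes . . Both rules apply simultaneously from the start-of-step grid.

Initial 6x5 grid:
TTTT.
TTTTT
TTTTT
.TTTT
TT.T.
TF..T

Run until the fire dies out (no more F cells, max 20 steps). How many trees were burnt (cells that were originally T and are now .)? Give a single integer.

Answer: 22

Derivation:
Step 1: +2 fires, +1 burnt (F count now 2)
Step 2: +2 fires, +2 burnt (F count now 2)
Step 3: +2 fires, +2 burnt (F count now 2)
Step 4: +4 fires, +2 burnt (F count now 4)
Step 5: +6 fires, +4 burnt (F count now 6)
Step 6: +4 fires, +6 burnt (F count now 4)
Step 7: +2 fires, +4 burnt (F count now 2)
Step 8: +0 fires, +2 burnt (F count now 0)
Fire out after step 8
Initially T: 23, now '.': 29
Total burnt (originally-T cells now '.'): 22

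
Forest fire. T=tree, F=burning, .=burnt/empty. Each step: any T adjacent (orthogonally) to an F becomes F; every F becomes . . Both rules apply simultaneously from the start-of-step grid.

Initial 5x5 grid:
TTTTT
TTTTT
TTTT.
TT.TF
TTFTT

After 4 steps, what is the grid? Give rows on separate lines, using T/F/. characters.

Step 1: 4 trees catch fire, 2 burn out
  TTTTT
  TTTTT
  TTTT.
  TT.F.
  TF.FF
Step 2: 3 trees catch fire, 4 burn out
  TTTTT
  TTTTT
  TTTF.
  TF...
  F....
Step 3: 4 trees catch fire, 3 burn out
  TTTTT
  TTTFT
  TFF..
  F....
  .....
Step 4: 5 trees catch fire, 4 burn out
  TTTFT
  TFF.F
  F....
  .....
  .....

TTTFT
TFF.F
F....
.....
.....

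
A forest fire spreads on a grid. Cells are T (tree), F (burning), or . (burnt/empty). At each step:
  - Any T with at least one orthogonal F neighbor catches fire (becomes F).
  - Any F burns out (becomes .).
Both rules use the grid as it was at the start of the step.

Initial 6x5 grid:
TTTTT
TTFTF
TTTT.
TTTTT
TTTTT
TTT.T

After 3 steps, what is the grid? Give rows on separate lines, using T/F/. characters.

Step 1: 5 trees catch fire, 2 burn out
  TTFTF
  TF.F.
  TTFT.
  TTTTT
  TTTTT
  TTT.T
Step 2: 6 trees catch fire, 5 burn out
  TF.F.
  F....
  TF.F.
  TTFTT
  TTTTT
  TTT.T
Step 3: 5 trees catch fire, 6 burn out
  F....
  .....
  F....
  TF.FT
  TTFTT
  TTT.T

F....
.....
F....
TF.FT
TTFTT
TTT.T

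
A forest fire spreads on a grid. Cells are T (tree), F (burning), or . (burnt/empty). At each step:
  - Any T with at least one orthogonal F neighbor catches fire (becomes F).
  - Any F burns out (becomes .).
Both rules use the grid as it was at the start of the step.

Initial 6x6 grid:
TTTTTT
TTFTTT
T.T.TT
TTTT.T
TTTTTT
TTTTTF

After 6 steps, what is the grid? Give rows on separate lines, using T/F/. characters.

Step 1: 6 trees catch fire, 2 burn out
  TTFTTT
  TF.FTT
  T.F.TT
  TTTT.T
  TTTTTF
  TTTTF.
Step 2: 8 trees catch fire, 6 burn out
  TF.FTT
  F...FT
  T...TT
  TTFT.F
  TTTTF.
  TTTF..
Step 3: 11 trees catch fire, 8 burn out
  F...FT
  .....F
  F...FF
  TF.F..
  TTFF..
  TTF...
Step 4: 4 trees catch fire, 11 burn out
  .....F
  ......
  ......
  F.....
  TF....
  TF....
Step 5: 2 trees catch fire, 4 burn out
  ......
  ......
  ......
  ......
  F.....
  F.....
Step 6: 0 trees catch fire, 2 burn out
  ......
  ......
  ......
  ......
  ......
  ......

......
......
......
......
......
......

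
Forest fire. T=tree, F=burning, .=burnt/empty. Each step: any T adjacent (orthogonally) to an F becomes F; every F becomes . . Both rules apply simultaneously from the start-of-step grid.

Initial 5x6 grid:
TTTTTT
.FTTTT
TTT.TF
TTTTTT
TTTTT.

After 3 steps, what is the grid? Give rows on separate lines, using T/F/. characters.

Step 1: 6 trees catch fire, 2 burn out
  TFTTTT
  ..FTTF
  TFT.F.
  TTTTTF
  TTTTT.
Step 2: 9 trees catch fire, 6 burn out
  F.FTTF
  ...FF.
  F.F...
  TFTTF.
  TTTTT.
Step 3: 7 trees catch fire, 9 burn out
  ...FF.
  ......
  ......
  F.FF..
  TFTTF.

...FF.
......
......
F.FF..
TFTTF.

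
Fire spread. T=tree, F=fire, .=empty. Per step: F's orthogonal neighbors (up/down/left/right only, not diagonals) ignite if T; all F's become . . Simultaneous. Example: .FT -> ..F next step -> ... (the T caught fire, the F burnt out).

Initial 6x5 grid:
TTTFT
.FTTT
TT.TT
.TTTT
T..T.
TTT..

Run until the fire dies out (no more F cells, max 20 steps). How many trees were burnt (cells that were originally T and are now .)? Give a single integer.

Step 1: +6 fires, +2 burnt (F count now 6)
Step 2: +5 fires, +6 burnt (F count now 5)
Step 3: +3 fires, +5 burnt (F count now 3)
Step 4: +2 fires, +3 burnt (F count now 2)
Step 5: +0 fires, +2 burnt (F count now 0)
Fire out after step 5
Initially T: 20, now '.': 26
Total burnt (originally-T cells now '.'): 16

Answer: 16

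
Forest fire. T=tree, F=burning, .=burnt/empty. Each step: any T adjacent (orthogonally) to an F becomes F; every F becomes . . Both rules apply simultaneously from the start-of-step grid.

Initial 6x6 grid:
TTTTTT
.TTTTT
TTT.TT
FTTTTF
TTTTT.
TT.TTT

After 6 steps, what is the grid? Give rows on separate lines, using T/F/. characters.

Step 1: 5 trees catch fire, 2 burn out
  TTTTTT
  .TTTTT
  FTT.TF
  .FTTF.
  FTTTT.
  TT.TTT
Step 2: 8 trees catch fire, 5 burn out
  TTTTTT
  .TTTTF
  .FT.F.
  ..FF..
  .FTTF.
  FT.TTT
Step 3: 8 trees catch fire, 8 burn out
  TTTTTF
  .FTTF.
  ..F...
  ......
  ..FF..
  .F.TFT
Step 4: 6 trees catch fire, 8 burn out
  TFTTF.
  ..FF..
  ......
  ......
  ......
  ...F.F
Step 5: 3 trees catch fire, 6 burn out
  F.FF..
  ......
  ......
  ......
  ......
  ......
Step 6: 0 trees catch fire, 3 burn out
  ......
  ......
  ......
  ......
  ......
  ......

......
......
......
......
......
......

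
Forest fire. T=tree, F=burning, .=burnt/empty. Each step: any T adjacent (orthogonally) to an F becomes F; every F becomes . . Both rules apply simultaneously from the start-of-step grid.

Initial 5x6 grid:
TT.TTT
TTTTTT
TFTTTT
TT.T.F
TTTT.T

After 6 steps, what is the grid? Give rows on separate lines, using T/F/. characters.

Step 1: 6 trees catch fire, 2 burn out
  TT.TTT
  TFTTTT
  F.FTTF
  TF.T..
  TTTT.F
Step 2: 8 trees catch fire, 6 burn out
  TF.TTT
  F.FTTF
  ...FF.
  F..T..
  TFTT..
Step 3: 7 trees catch fire, 8 burn out
  F..TTF
  ...FF.
  ......
  ...F..
  F.FT..
Step 4: 3 trees catch fire, 7 burn out
  ...FF.
  ......
  ......
  ......
  ...F..
Step 5: 0 trees catch fire, 3 burn out
  ......
  ......
  ......
  ......
  ......
Step 6: 0 trees catch fire, 0 burn out
  ......
  ......
  ......
  ......
  ......

......
......
......
......
......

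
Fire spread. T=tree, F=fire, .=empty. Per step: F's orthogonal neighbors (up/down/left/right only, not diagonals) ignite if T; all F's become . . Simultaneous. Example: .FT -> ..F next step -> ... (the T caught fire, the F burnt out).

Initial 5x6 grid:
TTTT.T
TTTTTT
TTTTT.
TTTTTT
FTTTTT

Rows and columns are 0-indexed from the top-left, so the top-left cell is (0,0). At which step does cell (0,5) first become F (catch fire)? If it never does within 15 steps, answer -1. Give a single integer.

Step 1: cell (0,5)='T' (+2 fires, +1 burnt)
Step 2: cell (0,5)='T' (+3 fires, +2 burnt)
Step 3: cell (0,5)='T' (+4 fires, +3 burnt)
Step 4: cell (0,5)='T' (+5 fires, +4 burnt)
Step 5: cell (0,5)='T' (+5 fires, +5 burnt)
Step 6: cell (0,5)='T' (+4 fires, +5 burnt)
Step 7: cell (0,5)='T' (+2 fires, +4 burnt)
Step 8: cell (0,5)='T' (+1 fires, +2 burnt)
Step 9: cell (0,5)='F' (+1 fires, +1 burnt)
  -> target ignites at step 9
Step 10: cell (0,5)='.' (+0 fires, +1 burnt)
  fire out at step 10

9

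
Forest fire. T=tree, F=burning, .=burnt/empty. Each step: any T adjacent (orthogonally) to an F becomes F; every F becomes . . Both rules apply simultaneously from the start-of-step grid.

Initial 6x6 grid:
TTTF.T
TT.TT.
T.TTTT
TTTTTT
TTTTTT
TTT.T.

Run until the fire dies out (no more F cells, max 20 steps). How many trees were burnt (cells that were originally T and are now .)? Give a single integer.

Step 1: +2 fires, +1 burnt (F count now 2)
Step 2: +3 fires, +2 burnt (F count now 3)
Step 3: +5 fires, +3 burnt (F count now 5)
Step 4: +5 fires, +5 burnt (F count now 5)
Step 5: +5 fires, +5 burnt (F count now 5)
Step 6: +5 fires, +5 burnt (F count now 5)
Step 7: +2 fires, +5 burnt (F count now 2)
Step 8: +1 fires, +2 burnt (F count now 1)
Step 9: +0 fires, +1 burnt (F count now 0)
Fire out after step 9
Initially T: 29, now '.': 35
Total burnt (originally-T cells now '.'): 28

Answer: 28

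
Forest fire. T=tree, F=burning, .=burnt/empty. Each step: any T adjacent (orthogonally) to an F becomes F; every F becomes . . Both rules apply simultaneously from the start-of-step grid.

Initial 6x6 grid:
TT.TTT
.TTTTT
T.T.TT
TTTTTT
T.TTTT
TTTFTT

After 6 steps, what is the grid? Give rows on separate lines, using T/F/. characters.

Step 1: 3 trees catch fire, 1 burn out
  TT.TTT
  .TTTTT
  T.T.TT
  TTTTTT
  T.TFTT
  TTF.FT
Step 2: 5 trees catch fire, 3 burn out
  TT.TTT
  .TTTTT
  T.T.TT
  TTTFTT
  T.F.FT
  TF...F
Step 3: 4 trees catch fire, 5 burn out
  TT.TTT
  .TTTTT
  T.T.TT
  TTF.FT
  T....F
  F.....
Step 4: 5 trees catch fire, 4 burn out
  TT.TTT
  .TTTTT
  T.F.FT
  TF...F
  F.....
  ......
Step 5: 4 trees catch fire, 5 burn out
  TT.TTT
  .TFTFT
  T....F
  F.....
  ......
  ......
Step 6: 5 trees catch fire, 4 burn out
  TT.TFT
  .F.F.F
  F.....
  ......
  ......
  ......

TT.TFT
.F.F.F
F.....
......
......
......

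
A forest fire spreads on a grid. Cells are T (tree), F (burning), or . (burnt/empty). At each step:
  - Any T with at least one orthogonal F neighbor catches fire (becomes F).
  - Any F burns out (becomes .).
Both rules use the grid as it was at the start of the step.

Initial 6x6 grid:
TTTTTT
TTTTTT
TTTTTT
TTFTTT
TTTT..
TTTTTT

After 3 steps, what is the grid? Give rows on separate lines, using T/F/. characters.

Step 1: 4 trees catch fire, 1 burn out
  TTTTTT
  TTTTTT
  TTFTTT
  TF.FTT
  TTFT..
  TTTTTT
Step 2: 8 trees catch fire, 4 burn out
  TTTTTT
  TTFTTT
  TF.FTT
  F...FT
  TF.F..
  TTFTTT
Step 3: 9 trees catch fire, 8 burn out
  TTFTTT
  TF.FTT
  F...FT
  .....F
  F.....
  TF.FTT

TTFTTT
TF.FTT
F...FT
.....F
F.....
TF.FTT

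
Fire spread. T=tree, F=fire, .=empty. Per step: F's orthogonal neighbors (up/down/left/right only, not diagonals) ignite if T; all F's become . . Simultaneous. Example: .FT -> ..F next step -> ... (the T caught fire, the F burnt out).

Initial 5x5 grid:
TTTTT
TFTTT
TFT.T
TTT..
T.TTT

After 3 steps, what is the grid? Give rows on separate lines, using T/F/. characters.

Step 1: 6 trees catch fire, 2 burn out
  TFTTT
  F.FTT
  F.F.T
  TFT..
  T.TTT
Step 2: 5 trees catch fire, 6 burn out
  F.FTT
  ...FT
  ....T
  F.F..
  T.TTT
Step 3: 4 trees catch fire, 5 burn out
  ...FT
  ....F
  ....T
  .....
  F.FTT

...FT
....F
....T
.....
F.FTT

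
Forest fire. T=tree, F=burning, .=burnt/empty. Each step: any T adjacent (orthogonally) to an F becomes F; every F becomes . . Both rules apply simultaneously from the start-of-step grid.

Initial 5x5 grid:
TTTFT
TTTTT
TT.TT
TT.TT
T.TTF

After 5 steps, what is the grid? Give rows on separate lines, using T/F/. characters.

Step 1: 5 trees catch fire, 2 burn out
  TTF.F
  TTTFT
  TT.TT
  TT.TF
  T.TF.
Step 2: 7 trees catch fire, 5 burn out
  TF...
  TTF.F
  TT.FF
  TT.F.
  T.F..
Step 3: 2 trees catch fire, 7 burn out
  F....
  TF...
  TT...
  TT...
  T....
Step 4: 2 trees catch fire, 2 burn out
  .....
  F....
  TF...
  TT...
  T....
Step 5: 2 trees catch fire, 2 burn out
  .....
  .....
  F....
  TF...
  T....

.....
.....
F....
TF...
T....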